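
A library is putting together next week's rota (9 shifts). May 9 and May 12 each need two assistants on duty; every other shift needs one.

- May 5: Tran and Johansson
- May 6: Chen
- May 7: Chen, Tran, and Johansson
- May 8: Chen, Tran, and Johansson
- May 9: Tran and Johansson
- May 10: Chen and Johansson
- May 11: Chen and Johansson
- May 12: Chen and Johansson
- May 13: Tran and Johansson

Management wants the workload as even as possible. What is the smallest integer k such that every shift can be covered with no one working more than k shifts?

With 3 assistants and 11 worker-slots to fill, someone must work at least ⌈11/3⌉ = 4 shifts, so k ≥ 4.
k = 4 works: May 5→Tran, May 6→Chen, May 7→Tran, May 8→Johansson, May 9→Tran+Johansson, May 10→Chen, May 11→Chen, May 12→Chen+Johansson, May 13→Tran.
Loads: Chen 4, Tran 4, Johansson 3 — all ≤ 4.

4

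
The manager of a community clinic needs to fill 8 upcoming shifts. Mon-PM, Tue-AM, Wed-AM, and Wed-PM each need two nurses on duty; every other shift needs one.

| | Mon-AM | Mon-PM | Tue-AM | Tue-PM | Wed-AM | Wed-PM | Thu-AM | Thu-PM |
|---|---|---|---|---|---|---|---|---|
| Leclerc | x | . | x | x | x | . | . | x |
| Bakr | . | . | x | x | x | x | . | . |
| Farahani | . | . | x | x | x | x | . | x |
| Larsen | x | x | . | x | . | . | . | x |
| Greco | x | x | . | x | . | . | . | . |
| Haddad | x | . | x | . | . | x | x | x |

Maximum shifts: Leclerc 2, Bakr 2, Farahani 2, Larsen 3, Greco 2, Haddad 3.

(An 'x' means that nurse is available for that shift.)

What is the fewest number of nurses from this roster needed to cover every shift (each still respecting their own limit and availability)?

5

12 slots to fill and no one can take more than 3, so at least ⌈12/3⌉ = 4 nurses are needed.
Any 4 nurses together have capacity at most 3+3+2+2 = 10 < 12 slots, so 4 can never suffice.
Leclerc, Bakr, Larsen, Greco, and Haddad alone can cover everything: Mon-AM→Larsen, Mon-PM→Larsen+Greco, Tue-AM→Leclerc+Haddad, Tue-PM→Greco, Wed-AM→Leclerc+Bakr, Wed-PM→Bakr+Haddad, Thu-AM→Haddad, Thu-PM→Larsen.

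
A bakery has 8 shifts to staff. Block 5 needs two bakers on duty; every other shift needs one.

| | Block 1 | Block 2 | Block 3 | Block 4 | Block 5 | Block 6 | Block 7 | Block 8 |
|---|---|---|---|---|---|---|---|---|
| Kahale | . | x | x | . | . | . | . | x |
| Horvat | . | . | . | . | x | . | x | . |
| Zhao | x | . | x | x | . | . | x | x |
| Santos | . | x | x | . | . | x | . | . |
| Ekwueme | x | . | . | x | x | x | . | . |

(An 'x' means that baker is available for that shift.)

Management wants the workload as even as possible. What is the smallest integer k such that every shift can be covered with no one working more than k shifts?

With 5 bakers and 9 worker-slots to fill, someone must work at least ⌈9/5⌉ = 2 shifts, so k ≥ 2.
k = 2 works: Block 1→Zhao, Block 2→Kahale, Block 3→Santos, Block 4→Zhao, Block 5→Horvat+Ekwueme, Block 6→Santos, Block 7→Horvat, Block 8→Kahale.
Loads: Kahale 2, Horvat 2, Zhao 2, Santos 2, Ekwueme 1 — all ≤ 2.

2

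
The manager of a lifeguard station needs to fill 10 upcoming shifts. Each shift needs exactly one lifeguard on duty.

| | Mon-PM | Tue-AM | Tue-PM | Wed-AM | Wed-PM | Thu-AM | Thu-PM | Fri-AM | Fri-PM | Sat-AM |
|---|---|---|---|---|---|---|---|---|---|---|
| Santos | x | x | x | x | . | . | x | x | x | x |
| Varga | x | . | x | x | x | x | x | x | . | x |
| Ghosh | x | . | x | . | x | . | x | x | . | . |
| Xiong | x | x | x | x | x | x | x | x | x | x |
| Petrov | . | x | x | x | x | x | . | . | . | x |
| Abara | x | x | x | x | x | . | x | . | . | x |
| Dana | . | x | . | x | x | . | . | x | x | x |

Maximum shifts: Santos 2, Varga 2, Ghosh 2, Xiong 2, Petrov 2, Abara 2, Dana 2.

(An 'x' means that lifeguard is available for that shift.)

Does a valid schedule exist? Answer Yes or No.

One valid schedule: Mon-PM→Santos, Tue-AM→Xiong, Tue-PM→Ghosh, Wed-AM→Xiong, Wed-PM→Petrov, Thu-AM→Varga, Thu-PM→Varga, Fri-AM→Ghosh, Fri-PM→Santos, Sat-AM→Petrov.
Loads: Santos 2/2, Varga 2/2, Ghosh 2/2, Xiong 2/2, Petrov 2/2, Abara 0/2, Dana 0/2 — all within limits.

Yes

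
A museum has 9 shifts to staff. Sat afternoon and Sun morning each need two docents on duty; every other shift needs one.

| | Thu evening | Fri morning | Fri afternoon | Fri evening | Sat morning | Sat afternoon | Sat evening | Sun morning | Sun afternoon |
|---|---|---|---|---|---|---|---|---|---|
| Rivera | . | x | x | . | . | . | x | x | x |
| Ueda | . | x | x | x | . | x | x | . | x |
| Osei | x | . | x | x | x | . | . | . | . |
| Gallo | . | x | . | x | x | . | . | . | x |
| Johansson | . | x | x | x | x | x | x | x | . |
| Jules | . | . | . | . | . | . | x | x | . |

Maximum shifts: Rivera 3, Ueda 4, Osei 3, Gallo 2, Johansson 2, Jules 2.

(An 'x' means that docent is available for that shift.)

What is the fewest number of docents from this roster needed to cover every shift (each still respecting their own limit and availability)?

4

11 slots to fill and no one can take more than 4, so at least ⌈11/4⌉ = 3 docents are needed.
Any 3 docents together have capacity at most 4+3+3 = 10 < 11 slots, so 3 can never suffice.
Rivera, Ueda, Osei, and Johansson alone can cover everything: Thu evening→Osei, Fri morning→Rivera, Fri afternoon→Ueda, Fri evening→Ueda, Sat morning→Osei, Sat afternoon→Ueda+Johansson, Sat evening→Ueda, Sun morning→Rivera+Johansson, Sun afternoon→Rivera.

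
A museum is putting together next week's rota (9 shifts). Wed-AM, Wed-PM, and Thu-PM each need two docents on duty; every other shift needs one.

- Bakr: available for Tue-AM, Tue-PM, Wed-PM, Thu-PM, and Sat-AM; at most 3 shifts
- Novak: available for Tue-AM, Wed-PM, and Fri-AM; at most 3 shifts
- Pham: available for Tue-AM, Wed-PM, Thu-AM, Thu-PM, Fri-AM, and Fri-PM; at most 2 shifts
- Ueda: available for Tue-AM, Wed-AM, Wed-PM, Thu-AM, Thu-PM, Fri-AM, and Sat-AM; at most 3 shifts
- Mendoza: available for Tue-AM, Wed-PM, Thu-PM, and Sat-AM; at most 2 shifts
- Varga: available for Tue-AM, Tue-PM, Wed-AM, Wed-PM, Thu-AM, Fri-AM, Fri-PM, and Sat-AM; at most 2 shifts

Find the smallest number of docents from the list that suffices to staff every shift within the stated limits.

5

12 slots to fill and no one can take more than 3, so at least ⌈12/3⌉ = 4 docents are needed.
Any 4 docents together have capacity at most 3+3+3+2 = 11 < 12 slots, so 4 can never suffice.
Bakr, Novak, Pham, Ueda, and Varga alone can cover everything: Tue-AM→Novak, Tue-PM→Bakr, Wed-AM→Ueda+Varga, Wed-PM→Novak+Ueda, Thu-AM→Pham, Thu-PM→Bakr+Ueda, Fri-AM→Novak, Fri-PM→Pham, Sat-AM→Bakr.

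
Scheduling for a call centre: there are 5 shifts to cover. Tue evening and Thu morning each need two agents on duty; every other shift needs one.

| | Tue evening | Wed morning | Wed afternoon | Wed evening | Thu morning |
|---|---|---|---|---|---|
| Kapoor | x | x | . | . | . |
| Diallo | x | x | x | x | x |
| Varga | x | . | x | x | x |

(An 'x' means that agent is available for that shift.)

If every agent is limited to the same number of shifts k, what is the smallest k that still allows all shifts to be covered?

3

With 3 agents and 7 worker-slots to fill, someone must work at least ⌈7/3⌉ = 3 shifts, so k ≥ 3.
k = 3 works: Tue evening→Kapoor+Varga, Wed morning→Kapoor, Wed afternoon→Diallo, Wed evening→Diallo, Thu morning→Diallo+Varga.
Loads: Kapoor 2, Diallo 3, Varga 2 — all ≤ 3.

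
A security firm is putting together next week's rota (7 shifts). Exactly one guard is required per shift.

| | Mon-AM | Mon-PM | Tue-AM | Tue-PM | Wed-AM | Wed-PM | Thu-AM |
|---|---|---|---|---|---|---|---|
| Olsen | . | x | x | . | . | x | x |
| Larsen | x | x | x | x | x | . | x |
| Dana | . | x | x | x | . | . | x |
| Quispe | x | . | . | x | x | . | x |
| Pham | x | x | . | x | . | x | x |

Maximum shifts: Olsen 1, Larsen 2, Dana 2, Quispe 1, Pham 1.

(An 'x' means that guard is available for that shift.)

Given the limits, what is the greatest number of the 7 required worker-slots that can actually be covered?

7

Total capacity across all guards is 1+2+2+1+1 = 7, and 7 slots are needed, so at most 7 can be filled.
An assignment achieving 7: Mon-AM→Larsen, Mon-PM→Dana, Tue-AM→Dana, Tue-PM→Quispe, Wed-AM→Larsen, Wed-PM→Olsen, Thu-AM→Pham.
Loads: Olsen 1/1, Larsen 2/2, Dana 2/2, Quispe 1/1, Pham 1/1.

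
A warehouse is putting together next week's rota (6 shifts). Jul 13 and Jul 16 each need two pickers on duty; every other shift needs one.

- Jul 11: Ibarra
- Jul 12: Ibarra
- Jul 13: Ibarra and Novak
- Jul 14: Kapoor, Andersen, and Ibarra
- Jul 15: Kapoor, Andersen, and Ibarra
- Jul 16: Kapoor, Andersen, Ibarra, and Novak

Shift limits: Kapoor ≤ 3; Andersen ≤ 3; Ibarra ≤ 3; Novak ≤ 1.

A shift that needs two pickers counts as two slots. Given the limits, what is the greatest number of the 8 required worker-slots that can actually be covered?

8

Total capacity across all pickers is 3+3+3+1 = 10, and 8 slots are needed, so at most 8 can be filled.
An assignment achieving 8: Jul 11→Ibarra, Jul 12→Ibarra, Jul 13→Ibarra+Novak, Jul 14→Kapoor, Jul 15→Kapoor, Jul 16→Kapoor+Andersen.
Loads: Kapoor 3/3, Andersen 1/3, Ibarra 3/3, Novak 1/1.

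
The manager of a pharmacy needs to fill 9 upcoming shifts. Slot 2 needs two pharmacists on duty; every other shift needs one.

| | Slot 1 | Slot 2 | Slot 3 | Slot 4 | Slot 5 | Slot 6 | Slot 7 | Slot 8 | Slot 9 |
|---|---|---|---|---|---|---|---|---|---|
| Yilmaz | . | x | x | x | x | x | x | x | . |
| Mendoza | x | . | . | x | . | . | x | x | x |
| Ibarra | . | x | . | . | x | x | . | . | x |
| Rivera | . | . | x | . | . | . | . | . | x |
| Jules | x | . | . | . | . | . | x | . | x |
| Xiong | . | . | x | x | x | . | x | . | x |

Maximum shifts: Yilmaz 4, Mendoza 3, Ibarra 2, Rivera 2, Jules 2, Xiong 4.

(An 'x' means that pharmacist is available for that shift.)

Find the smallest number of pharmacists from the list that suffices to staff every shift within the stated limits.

4

10 slots to fill and no one can take more than 4, so at least ⌈10/4⌉ = 3 pharmacists are needed.
No set of 3 pharmacists can cover every shift (each such set leaves at least one shift with no one available or exceeds a cap).
Yilmaz, Mendoza, Ibarra, and Rivera alone can cover everything: Slot 1→Mendoza, Slot 2→Yilmaz+Ibarra, Slot 3→Yilmaz, Slot 4→Yilmaz, Slot 5→Yilmaz, Slot 6→Ibarra, Slot 7→Mendoza, Slot 8→Mendoza, Slot 9→Rivera.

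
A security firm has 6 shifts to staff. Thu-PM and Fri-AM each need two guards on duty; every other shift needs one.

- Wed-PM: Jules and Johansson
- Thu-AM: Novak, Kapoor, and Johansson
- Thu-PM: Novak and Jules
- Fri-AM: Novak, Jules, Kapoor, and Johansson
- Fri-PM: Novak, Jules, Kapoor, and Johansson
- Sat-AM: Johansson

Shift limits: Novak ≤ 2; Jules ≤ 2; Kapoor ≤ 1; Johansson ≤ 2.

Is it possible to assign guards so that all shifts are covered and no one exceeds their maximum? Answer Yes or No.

No

Total capacity is 2+2+1+2 = 7 but 8 worker-slots are needed — infeasible.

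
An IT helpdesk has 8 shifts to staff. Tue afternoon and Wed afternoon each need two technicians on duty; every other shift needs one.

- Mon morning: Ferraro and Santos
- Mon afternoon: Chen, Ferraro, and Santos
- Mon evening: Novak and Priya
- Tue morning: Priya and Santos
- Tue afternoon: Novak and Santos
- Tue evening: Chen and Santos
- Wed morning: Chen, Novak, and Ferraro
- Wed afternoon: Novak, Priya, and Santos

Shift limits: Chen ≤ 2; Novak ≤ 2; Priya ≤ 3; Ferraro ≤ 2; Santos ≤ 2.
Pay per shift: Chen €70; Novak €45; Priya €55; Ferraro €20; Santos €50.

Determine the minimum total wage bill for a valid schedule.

€465

Tue afternoon can only be covered by Novak and Santos, so that assignment is forced.
Picking the cheapest available technician for each shift independently would cost €395, but that ignores the shift limits.
An optimal schedule: Mon morning→Ferraro, Mon afternoon→Ferraro, Mon evening→Priya, Tue morning→Priya, Tue afternoon→Novak+Santos, Tue evening→Santos, Wed morning→Chen, Wed afternoon→Novak+Priya.
Total: 20 + 20 + 55 + 55 + 45 + 50 + 50 + 70 + 45 + 55 = €465.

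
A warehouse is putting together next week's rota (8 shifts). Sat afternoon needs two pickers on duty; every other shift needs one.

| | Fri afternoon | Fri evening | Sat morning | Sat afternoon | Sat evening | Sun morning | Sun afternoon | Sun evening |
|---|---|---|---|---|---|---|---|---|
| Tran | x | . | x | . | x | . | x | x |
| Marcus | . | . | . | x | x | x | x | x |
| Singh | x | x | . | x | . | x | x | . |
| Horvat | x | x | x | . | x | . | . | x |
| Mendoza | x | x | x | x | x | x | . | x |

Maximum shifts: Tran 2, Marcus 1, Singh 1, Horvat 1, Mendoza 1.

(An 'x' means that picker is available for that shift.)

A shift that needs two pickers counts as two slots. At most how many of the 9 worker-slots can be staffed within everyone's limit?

Total capacity across all pickers is 2+1+1+1+1 = 6, and 9 slots are needed, so at most 6 can be filled.
An assignment achieving 6: Fri afternoon→Horvat, Fri evening→Singh, Sat morning→Tran, Sat afternoon→Marcus+Mendoza, Sun afternoon→Tran.
Loads: Tran 2/2, Marcus 1/1, Singh 1/1, Horvat 1/1, Mendoza 1/1.

6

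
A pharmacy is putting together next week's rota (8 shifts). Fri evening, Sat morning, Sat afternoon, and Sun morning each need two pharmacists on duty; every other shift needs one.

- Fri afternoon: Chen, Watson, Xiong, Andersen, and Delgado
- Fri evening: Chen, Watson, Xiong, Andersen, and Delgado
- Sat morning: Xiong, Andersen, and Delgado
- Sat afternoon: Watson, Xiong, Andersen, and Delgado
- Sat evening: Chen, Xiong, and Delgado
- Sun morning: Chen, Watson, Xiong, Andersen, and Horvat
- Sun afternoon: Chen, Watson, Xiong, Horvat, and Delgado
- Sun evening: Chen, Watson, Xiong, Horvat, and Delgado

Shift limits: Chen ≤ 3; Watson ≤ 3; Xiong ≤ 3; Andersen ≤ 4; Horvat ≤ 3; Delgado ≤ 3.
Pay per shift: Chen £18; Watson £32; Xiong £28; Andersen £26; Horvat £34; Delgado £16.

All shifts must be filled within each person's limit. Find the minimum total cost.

£262

Picking the cheapest available pharmacist for each shift independently would cost £226, but that ignores the shift limits.
An optimal schedule: Fri afternoon→Delgado, Fri evening→Chen+Andersen, Sat morning→Delgado+Andersen, Sat afternoon→Andersen+Xiong, Sat evening→Delgado, Sun morning→Andersen+Xiong, Sun afternoon→Chen, Sun evening→Chen.
Total: 16 + 18 + 26 + 16 + 26 + 26 + 28 + 16 + 26 + 28 + 18 + 18 = £262.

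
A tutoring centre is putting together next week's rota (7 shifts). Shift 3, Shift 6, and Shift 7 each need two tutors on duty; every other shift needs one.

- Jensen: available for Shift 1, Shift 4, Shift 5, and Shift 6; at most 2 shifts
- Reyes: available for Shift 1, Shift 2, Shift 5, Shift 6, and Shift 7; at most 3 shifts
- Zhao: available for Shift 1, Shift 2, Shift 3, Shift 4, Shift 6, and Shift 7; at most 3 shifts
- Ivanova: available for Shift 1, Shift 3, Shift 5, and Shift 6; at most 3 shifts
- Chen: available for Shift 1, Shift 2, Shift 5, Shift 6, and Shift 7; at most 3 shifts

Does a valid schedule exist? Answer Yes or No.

Shift 3 can only be covered by Zhao and Ivanova, so that assignment is forced.
One valid schedule: Shift 1→Reyes, Shift 2→Reyes, Shift 3→Zhao+Ivanova, Shift 4→Jensen, Shift 5→Jensen, Shift 6→Zhao+Ivanova, Shift 7→Reyes+Zhao.
Loads: Jensen 2/2, Reyes 3/3, Zhao 3/3, Ivanova 2/3, Chen 0/3 — all within limits.

Yes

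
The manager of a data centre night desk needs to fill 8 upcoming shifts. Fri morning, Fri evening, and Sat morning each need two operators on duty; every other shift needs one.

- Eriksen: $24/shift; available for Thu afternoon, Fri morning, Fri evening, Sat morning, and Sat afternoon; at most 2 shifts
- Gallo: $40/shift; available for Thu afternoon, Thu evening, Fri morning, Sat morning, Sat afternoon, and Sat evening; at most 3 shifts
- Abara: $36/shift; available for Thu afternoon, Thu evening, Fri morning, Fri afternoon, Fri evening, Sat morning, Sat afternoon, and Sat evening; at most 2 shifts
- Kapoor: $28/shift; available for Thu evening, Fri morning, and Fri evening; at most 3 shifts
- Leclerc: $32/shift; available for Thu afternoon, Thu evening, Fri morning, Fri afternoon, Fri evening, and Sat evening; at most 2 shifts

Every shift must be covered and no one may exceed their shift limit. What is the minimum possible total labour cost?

$348

Picking the cheapest available operator for each shift independently would cost $304, but that ignores the shift limits.
An optimal schedule: Thu afternoon→Gallo, Thu evening→Kapoor, Fri morning→Kapoor+Gallo, Fri afternoon→Leclerc, Fri evening→Kapoor+Abara, Sat morning→Eriksen+Abara, Sat afternoon→Eriksen, Sat evening→Leclerc.
Total: 40 + 28 + 28 + 40 + 32 + 28 + 36 + 24 + 36 + 24 + 32 = $348.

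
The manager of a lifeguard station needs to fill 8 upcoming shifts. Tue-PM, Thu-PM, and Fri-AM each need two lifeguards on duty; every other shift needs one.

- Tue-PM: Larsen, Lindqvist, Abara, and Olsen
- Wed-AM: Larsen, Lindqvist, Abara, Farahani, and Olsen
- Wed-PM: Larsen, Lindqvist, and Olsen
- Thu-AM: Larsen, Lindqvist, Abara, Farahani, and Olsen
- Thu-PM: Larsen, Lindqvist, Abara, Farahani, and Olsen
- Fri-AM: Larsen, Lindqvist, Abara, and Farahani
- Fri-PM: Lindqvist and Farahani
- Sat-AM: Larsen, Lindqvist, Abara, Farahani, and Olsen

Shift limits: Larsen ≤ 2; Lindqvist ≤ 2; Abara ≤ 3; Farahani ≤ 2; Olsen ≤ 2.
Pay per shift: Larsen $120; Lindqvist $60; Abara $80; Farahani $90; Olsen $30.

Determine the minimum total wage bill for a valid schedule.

$840

Picking the cheapest available lifeguard for each shift independently would cost $500, but that ignores the shift limits.
An optimal schedule: Tue-PM→Abara+Olsen, Wed-AM→Larsen, Wed-PM→Larsen, Thu-AM→Lindqvist, Thu-PM→Farahani+Olsen, Fri-AM→Abara+Farahani, Fri-PM→Lindqvist, Sat-AM→Abara.
Total: 80 + 30 + 120 + 120 + 60 + 90 + 30 + 80 + 90 + 60 + 80 = $840.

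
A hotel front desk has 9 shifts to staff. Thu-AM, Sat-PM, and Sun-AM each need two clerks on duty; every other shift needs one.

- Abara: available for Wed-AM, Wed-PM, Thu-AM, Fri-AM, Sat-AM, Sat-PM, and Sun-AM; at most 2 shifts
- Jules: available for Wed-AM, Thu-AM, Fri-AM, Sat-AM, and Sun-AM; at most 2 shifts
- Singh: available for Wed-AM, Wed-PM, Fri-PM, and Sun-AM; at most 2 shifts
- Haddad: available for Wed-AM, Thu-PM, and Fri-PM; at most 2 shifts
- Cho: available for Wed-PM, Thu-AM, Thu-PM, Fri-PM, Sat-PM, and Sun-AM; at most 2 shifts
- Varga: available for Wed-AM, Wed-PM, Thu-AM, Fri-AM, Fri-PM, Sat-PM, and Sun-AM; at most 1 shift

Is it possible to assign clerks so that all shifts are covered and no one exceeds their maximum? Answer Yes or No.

Total capacity is 2+2+2+2+2+1 = 11 but 12 worker-slots are needed — infeasible.

No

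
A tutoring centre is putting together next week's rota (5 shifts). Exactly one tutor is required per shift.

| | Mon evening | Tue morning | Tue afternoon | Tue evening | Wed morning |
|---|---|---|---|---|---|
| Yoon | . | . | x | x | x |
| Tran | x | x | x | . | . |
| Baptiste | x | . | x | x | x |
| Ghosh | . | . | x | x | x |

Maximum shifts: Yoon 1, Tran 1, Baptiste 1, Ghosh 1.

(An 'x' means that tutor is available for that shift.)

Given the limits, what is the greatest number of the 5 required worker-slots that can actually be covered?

Total capacity across all tutors is 1+1+1+1 = 4, and 5 slots are needed, so at most 4 can be filled.
An assignment achieving 4: Mon evening→Baptiste, Tue morning→Tran, Tue evening→Yoon, Wed morning→Ghosh.
Loads: Yoon 1/1, Tran 1/1, Baptiste 1/1, Ghosh 1/1.

4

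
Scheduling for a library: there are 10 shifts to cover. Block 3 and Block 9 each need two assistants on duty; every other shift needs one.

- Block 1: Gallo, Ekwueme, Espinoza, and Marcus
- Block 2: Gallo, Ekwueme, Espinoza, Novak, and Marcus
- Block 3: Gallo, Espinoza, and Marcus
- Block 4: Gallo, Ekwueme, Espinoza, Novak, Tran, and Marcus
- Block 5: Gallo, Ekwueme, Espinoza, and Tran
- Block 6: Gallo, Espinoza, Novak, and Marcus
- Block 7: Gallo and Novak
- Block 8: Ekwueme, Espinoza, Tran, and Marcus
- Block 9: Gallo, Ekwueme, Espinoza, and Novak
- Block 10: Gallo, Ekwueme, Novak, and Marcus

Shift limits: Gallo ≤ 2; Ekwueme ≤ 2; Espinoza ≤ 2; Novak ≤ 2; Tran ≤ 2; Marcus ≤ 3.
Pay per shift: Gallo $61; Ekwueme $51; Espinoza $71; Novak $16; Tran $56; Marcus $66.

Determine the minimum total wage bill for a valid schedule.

$637

Picking the cheapest available assistant for each shift independently would cost $427, but that ignores the shift limits.
An optimal schedule: Block 1→Ekwueme, Block 2→Marcus, Block 3→Gallo+Marcus, Block 4→Tran, Block 5→Ekwueme, Block 6→Novak, Block 7→Novak, Block 8→Tran, Block 9→Gallo+Espinoza, Block 10→Marcus.
Total: 51 + 66 + 61 + 66 + 56 + 51 + 16 + 16 + 56 + 61 + 71 + 66 = $637.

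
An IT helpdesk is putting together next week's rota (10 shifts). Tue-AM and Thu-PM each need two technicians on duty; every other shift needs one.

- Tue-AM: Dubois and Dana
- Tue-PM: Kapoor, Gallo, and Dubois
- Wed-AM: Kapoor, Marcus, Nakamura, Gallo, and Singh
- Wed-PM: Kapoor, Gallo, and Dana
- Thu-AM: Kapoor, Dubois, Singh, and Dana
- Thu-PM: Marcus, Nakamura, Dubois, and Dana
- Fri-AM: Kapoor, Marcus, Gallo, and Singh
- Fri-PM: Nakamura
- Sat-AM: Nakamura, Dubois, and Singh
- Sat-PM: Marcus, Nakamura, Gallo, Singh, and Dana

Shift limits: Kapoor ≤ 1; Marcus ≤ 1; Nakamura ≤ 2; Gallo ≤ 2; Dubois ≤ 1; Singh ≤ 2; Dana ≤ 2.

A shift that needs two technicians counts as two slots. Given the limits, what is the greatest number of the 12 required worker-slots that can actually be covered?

11

Total capacity across all technicians is 1+1+2+2+1+2+2 = 11, and 12 slots are needed, so at most 11 can be filled.
An assignment achieving 11: Tue-AM→Dubois+Dana, Tue-PM→Kapoor, Wed-AM→Singh, Wed-PM→Gallo, Thu-AM→Singh, Thu-PM→Marcus+Dana, Fri-AM→Gallo, Fri-PM→Nakamura, Sat-AM→Nakamura.
Loads: Kapoor 1/1, Marcus 1/1, Nakamura 2/2, Gallo 2/2, Dubois 1/1, Singh 2/2, Dana 2/2.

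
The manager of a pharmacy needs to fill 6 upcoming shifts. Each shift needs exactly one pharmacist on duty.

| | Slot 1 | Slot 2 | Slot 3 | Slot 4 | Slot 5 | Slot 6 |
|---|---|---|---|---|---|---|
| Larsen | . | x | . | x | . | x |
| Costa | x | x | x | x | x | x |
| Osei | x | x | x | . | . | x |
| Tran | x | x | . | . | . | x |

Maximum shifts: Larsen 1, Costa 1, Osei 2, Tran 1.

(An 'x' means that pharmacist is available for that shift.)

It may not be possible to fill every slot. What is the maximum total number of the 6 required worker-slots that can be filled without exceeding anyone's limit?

5

Total capacity across all pharmacists is 1+1+2+1 = 5, and 6 slots are needed, so at most 5 can be filled.
An assignment achieving 5: Slot 1→Osei, Slot 2→Tran, Slot 3→Osei, Slot 4→Larsen, Slot 5→Costa.
Loads: Larsen 1/1, Costa 1/1, Osei 2/2, Tran 1/1.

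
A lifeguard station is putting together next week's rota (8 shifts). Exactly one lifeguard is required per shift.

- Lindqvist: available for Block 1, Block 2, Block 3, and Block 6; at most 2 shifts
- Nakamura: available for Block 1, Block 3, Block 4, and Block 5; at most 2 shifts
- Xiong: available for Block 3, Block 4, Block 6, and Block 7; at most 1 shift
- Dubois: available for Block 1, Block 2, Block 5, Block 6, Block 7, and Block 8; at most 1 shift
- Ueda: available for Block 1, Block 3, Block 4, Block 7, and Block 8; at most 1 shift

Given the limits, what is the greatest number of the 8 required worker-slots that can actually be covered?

Total capacity across all lifeguards is 2+2+1+1+1 = 7, and 8 slots are needed, so at most 7 can be filled.
An assignment achieving 7: Block 1→Ueda, Block 2→Lindqvist, Block 4→Nakamura, Block 5→Nakamura, Block 6→Lindqvist, Block 7→Xiong, Block 8→Dubois.
Loads: Lindqvist 2/2, Nakamura 2/2, Xiong 1/1, Dubois 1/1, Ueda 1/1.

7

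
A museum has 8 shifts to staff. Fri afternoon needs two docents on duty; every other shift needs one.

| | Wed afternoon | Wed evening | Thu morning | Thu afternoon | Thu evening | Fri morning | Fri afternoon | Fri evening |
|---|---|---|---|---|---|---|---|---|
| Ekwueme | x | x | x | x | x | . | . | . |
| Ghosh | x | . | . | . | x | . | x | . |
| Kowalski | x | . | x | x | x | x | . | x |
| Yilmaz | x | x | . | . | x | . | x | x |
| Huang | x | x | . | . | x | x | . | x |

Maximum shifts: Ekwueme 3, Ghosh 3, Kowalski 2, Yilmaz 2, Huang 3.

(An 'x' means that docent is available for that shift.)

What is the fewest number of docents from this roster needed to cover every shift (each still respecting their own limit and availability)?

4

9 slots to fill and no one can take more than 3, so at least ⌈9/3⌉ = 3 docents are needed.
No set of 3 docents can cover every shift (each such set leaves at least one shift with no one available or exceeds a cap).
Ekwueme, Ghosh, Kowalski, and Yilmaz alone can cover everything: Wed afternoon→Ghosh, Wed evening→Ekwueme, Thu morning→Ekwueme, Thu afternoon→Ekwueme, Thu evening→Ghosh, Fri morning→Kowalski, Fri afternoon→Ghosh+Yilmaz, Fri evening→Kowalski.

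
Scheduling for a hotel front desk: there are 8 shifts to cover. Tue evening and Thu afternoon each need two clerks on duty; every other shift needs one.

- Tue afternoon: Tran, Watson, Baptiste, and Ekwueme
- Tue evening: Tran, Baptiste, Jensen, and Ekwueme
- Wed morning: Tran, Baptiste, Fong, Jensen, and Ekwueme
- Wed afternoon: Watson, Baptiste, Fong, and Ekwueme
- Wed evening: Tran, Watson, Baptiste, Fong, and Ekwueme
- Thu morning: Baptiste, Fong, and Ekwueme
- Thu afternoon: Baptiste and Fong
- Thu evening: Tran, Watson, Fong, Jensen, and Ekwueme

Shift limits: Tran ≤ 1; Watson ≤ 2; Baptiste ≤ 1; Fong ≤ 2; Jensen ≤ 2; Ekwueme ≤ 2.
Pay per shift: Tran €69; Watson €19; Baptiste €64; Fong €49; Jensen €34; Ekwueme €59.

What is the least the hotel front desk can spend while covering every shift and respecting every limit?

Thu afternoon can only be covered by Baptiste and Fong, so that assignment is forced.
Picking the cheapest available clerk for each shift independently would cost €365, but that ignores the shift limits.
An optimal schedule: Tue afternoon→Tran, Tue evening→Jensen+Ekwueme, Wed morning→Jensen, Wed afternoon→Watson, Wed evening→Watson, Thu morning→Fong, Thu afternoon→Baptiste+Fong, Thu evening→Ekwueme.
Total: 69 + 34 + 59 + 34 + 19 + 19 + 49 + 64 + 49 + 59 = €455.

€455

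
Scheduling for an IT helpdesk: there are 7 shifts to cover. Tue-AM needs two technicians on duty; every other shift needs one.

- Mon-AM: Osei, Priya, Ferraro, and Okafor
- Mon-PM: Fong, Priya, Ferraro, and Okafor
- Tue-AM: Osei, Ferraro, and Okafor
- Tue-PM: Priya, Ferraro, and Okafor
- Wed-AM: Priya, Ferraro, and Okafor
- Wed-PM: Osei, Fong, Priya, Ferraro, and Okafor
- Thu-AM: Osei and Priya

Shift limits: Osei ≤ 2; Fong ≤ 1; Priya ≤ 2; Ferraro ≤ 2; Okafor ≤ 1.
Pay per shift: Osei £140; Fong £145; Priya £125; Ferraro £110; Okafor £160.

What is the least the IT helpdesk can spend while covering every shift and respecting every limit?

£1055

Picking the cheapest available technician for each shift independently would cost £925, but that ignores the shift limits.
An optimal schedule: Mon-AM→Ferraro, Mon-PM→Fong, Tue-AM→Osei+Ferraro, Tue-PM→Priya, Wed-AM→Priya, Wed-PM→Okafor, Thu-AM→Osei.
Total: 110 + 145 + 140 + 110 + 125 + 125 + 160 + 140 = £1055.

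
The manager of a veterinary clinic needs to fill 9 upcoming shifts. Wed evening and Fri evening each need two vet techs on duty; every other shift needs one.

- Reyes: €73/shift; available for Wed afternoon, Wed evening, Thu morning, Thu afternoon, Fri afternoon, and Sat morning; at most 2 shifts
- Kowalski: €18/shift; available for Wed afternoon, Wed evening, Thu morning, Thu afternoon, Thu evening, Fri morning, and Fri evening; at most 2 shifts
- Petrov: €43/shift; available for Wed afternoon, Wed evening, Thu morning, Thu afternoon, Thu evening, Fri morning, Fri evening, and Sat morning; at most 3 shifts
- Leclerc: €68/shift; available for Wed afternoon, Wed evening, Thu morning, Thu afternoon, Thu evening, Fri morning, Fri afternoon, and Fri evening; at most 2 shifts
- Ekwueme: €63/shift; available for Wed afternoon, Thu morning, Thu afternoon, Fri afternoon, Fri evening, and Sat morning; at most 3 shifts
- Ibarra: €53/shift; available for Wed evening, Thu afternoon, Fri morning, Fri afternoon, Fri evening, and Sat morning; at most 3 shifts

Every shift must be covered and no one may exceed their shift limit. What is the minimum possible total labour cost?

€513

Picking the cheapest available vet tech for each shift independently would cost €308, but that ignores the shift limits.
An optimal schedule: Wed afternoon→Petrov, Wed evening→Petrov+Ibarra, Thu morning→Ekwueme, Thu afternoon→Ekwueme, Thu evening→Kowalski, Fri morning→Kowalski, Fri afternoon→Ibarra, Fri evening→Ibarra+Ekwueme, Sat morning→Petrov.
Total: 43 + 43 + 53 + 63 + 63 + 18 + 18 + 53 + 53 + 63 + 43 = €513.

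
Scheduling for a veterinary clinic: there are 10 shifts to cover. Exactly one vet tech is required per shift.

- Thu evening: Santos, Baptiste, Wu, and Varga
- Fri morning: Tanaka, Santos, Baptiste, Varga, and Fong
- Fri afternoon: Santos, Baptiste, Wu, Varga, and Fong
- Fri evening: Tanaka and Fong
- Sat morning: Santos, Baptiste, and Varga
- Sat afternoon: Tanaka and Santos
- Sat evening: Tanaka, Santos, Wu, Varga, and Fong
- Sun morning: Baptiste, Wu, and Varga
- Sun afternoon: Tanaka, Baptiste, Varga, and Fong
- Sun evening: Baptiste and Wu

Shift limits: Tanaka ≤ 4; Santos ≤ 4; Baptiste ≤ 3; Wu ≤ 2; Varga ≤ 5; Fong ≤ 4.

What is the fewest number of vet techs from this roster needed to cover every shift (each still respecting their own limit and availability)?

3

10 slots to fill and no one can take more than 5, so at least ⌈10/5⌉ = 2 vet techs are needed.
Any 2 vet techs together have capacity at most 5+4 = 9 < 10 slots, so 2 can never suffice.
Tanaka, Santos, and Baptiste alone can cover everything: Thu evening→Santos, Fri morning→Santos, Fri afternoon→Santos, Fri evening→Tanaka, Sat morning→Santos, Sat afternoon→Tanaka, Sat evening→Tanaka, Sun morning→Baptiste, Sun afternoon→Tanaka, Sun evening→Baptiste.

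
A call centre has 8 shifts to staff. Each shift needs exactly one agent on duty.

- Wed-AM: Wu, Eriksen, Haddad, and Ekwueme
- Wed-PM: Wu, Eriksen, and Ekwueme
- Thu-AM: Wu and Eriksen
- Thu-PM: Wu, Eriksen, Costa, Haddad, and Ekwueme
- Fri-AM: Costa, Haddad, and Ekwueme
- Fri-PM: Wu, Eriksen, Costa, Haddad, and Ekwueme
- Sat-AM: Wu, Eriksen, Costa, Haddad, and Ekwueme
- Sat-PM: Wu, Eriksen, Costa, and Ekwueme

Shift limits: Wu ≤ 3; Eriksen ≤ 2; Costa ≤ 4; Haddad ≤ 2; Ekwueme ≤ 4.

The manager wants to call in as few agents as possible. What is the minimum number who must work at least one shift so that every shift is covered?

8 slots to fill and no one can take more than 4, so at least ⌈8/4⌉ = 2 agents are needed.
No set of 2 agents can cover every shift (each such set leaves at least one shift with no one available or exceeds a cap).
Wu, Eriksen, and Costa alone can cover everything: Wed-AM→Wu, Wed-PM→Wu, Thu-AM→Wu, Thu-PM→Eriksen, Fri-AM→Costa, Fri-PM→Eriksen, Sat-AM→Costa, Sat-PM→Costa.

3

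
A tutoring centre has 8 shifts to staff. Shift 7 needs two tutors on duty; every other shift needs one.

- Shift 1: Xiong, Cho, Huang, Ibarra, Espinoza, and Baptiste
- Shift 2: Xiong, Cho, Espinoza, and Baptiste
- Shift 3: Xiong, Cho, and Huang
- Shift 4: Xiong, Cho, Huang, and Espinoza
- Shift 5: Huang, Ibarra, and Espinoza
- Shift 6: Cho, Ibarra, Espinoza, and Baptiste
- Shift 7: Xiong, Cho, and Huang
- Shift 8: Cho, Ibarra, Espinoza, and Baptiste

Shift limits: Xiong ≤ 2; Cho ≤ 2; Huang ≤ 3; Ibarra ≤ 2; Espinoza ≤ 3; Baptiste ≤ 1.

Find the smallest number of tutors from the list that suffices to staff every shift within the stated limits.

4

9 slots to fill and no one can take more than 3, so at least ⌈9/3⌉ = 3 tutors are needed.
Any 3 tutors together have capacity at most 3+3+2 = 8 < 9 slots, so 3 can never suffice.
Xiong, Cho, Huang, and Ibarra alone can cover everything: Shift 1→Ibarra, Shift 2→Xiong, Shift 3→Xiong, Shift 4→Huang, Shift 5→Huang, Shift 6→Cho, Shift 7→Cho+Huang, Shift 8→Ibarra.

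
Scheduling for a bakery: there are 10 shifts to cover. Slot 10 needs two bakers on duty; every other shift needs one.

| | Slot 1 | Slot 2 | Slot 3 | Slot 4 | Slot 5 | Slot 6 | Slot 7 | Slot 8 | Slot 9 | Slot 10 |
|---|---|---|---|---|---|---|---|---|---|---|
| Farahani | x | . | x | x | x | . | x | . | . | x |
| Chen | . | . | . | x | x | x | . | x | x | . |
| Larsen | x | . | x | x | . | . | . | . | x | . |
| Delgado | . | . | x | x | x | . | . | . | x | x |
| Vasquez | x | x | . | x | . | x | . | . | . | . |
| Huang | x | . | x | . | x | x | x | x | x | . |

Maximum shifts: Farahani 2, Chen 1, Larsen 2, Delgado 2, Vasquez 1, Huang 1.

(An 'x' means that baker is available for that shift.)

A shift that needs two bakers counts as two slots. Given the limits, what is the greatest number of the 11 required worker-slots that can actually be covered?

9

Total capacity across all bakers is 2+1+2+2+1+1 = 9, and 11 slots are needed, so at most 9 can be filled.
An assignment achieving 9: Slot 1→Larsen, Slot 2→Vasquez, Slot 3→Larsen, Slot 5→Delgado, Slot 6→Huang, Slot 7→Farahani, Slot 8→Chen, Slot 10→Farahani+Delgado.
Loads: Farahani 2/2, Chen 1/1, Larsen 2/2, Delgado 2/2, Vasquez 1/1, Huang 1/1.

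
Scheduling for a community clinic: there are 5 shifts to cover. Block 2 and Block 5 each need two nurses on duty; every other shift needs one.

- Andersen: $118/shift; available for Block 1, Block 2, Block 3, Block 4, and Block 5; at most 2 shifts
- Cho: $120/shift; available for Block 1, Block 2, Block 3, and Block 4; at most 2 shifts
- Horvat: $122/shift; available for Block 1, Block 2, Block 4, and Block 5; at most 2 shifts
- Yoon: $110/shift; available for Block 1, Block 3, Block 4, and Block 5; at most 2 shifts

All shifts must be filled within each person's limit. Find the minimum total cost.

$818

Picking the cheapest available nurse for each shift independently would cost $796, but that ignores the shift limits.
An optimal schedule: Block 1→Cho, Block 2→Andersen+Cho, Block 3→Yoon, Block 4→Horvat, Block 5→Yoon+Andersen.
Total: 120 + 118 + 120 + 110 + 122 + 110 + 118 = $818.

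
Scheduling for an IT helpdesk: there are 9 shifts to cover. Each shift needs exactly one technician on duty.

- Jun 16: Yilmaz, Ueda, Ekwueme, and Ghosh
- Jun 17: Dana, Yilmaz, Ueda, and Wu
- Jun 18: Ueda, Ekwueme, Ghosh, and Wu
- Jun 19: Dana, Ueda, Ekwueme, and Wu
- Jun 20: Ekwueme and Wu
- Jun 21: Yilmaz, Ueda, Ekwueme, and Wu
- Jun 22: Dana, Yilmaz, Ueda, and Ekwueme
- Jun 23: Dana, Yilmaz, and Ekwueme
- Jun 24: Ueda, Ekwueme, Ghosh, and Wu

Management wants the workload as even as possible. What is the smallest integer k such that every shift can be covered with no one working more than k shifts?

With 6 technicians and 9 worker-slots to fill, someone must work at least ⌈9/6⌉ = 2 shifts, so k ≥ 2.
k = 2 works: Jun 16→Yilmaz, Jun 17→Dana, Jun 18→Ueda, Jun 19→Ueda, Jun 20→Ekwueme, Jun 21→Yilmaz, Jun 22→Ekwueme, Jun 23→Dana, Jun 24→Ghosh.
Loads: Dana 2, Yilmaz 2, Ueda 2, Ekwueme 2, Ghosh 1, Wu 0 — all ≤ 2.

2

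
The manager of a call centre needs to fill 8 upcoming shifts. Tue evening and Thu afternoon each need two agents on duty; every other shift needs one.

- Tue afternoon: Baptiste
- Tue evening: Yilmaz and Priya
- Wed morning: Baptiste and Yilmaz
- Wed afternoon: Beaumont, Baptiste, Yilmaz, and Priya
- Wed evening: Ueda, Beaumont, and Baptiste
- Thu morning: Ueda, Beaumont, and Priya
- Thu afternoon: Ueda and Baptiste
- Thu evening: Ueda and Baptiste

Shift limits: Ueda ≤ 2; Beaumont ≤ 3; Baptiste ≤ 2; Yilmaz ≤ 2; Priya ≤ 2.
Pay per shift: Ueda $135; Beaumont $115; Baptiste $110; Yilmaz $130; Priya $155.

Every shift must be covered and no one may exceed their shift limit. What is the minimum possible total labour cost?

Tue afternoon can only be covered by Baptiste, so that assignment is forced.
Tue evening can only be covered by Yilmaz and Priya, so that assignment is forced.
Thu afternoon can only be covered by Ueda and Baptiste, so that assignment is forced.
Picking the cheapest available agent for each shift independently would cost $1195, but that ignores the shift limits.
An optimal schedule: Tue afternoon→Baptiste, Tue evening→Yilmaz+Priya, Wed morning→Yilmaz, Wed afternoon→Beaumont, Wed evening→Beaumont, Thu morning→Beaumont, Thu afternoon→Ueda+Baptiste, Thu evening→Ueda.
Total: 110 + 130 + 155 + 130 + 115 + 115 + 115 + 135 + 110 + 135 = $1250.

$1250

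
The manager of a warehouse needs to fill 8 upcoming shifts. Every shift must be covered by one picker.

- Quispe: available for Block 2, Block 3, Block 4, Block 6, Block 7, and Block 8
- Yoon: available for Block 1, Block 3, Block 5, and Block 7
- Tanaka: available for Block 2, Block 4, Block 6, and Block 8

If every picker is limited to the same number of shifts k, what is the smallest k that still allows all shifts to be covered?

With 3 pickers and 8 worker-slots to fill, someone must work at least ⌈8/3⌉ = 3 shifts, so k ≥ 3.
k = 3 works: Block 1→Yoon, Block 2→Quispe, Block 3→Quispe, Block 4→Quispe, Block 5→Yoon, Block 6→Tanaka, Block 7→Yoon, Block 8→Tanaka.
Loads: Quispe 3, Yoon 3, Tanaka 2 — all ≤ 3.

3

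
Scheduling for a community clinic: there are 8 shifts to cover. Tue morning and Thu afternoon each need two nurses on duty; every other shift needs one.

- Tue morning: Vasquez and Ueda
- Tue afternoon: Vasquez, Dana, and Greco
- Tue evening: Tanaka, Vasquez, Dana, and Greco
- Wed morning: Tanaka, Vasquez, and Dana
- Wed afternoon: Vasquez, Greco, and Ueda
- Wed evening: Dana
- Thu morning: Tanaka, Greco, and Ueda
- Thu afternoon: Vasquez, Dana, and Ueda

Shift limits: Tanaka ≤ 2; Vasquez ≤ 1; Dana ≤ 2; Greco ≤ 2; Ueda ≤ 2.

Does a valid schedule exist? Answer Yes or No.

No

Total capacity is 2+1+2+2+2 = 9 but 10 worker-slots are needed — infeasible.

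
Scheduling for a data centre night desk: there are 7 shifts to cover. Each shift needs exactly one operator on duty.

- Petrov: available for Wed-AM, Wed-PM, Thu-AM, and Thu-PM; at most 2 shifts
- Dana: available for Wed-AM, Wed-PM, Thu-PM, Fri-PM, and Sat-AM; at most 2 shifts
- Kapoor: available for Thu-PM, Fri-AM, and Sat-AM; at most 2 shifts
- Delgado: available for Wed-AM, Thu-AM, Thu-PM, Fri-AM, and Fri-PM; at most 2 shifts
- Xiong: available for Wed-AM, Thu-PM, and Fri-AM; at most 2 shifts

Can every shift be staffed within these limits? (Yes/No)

Yes

One valid schedule: Wed-AM→Delgado, Wed-PM→Petrov, Thu-AM→Petrov, Thu-PM→Kapoor, Fri-AM→Kapoor, Fri-PM→Dana, Sat-AM→Dana.
Loads: Petrov 2/2, Dana 2/2, Kapoor 2/2, Delgado 1/2, Xiong 0/2 — all within limits.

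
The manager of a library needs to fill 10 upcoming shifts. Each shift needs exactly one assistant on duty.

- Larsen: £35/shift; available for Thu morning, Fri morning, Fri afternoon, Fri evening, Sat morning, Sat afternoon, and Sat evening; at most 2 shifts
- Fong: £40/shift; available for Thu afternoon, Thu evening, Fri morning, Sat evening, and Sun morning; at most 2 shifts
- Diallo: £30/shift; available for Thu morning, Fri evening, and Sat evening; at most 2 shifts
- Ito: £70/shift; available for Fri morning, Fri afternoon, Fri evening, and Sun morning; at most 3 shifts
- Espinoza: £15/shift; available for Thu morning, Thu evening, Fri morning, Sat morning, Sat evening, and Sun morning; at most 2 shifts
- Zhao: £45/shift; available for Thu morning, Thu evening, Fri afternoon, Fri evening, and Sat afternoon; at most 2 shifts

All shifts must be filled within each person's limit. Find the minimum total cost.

£330

Thu afternoon can only be covered by Fong, so that assignment is forced.
Picking the cheapest available assistant for each shift independently would cost £230, but that ignores the shift limits.
An optimal schedule: Thu morning→Diallo, Thu afternoon→Fong, Thu evening→Espinoza, Fri morning→Larsen, Fri afternoon→Zhao, Fri evening→Zhao, Sat morning→Espinoza, Sat afternoon→Larsen, Sat evening→Diallo, Sun morning→Fong.
Total: 30 + 40 + 15 + 35 + 45 + 45 + 15 + 35 + 30 + 40 = £330.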